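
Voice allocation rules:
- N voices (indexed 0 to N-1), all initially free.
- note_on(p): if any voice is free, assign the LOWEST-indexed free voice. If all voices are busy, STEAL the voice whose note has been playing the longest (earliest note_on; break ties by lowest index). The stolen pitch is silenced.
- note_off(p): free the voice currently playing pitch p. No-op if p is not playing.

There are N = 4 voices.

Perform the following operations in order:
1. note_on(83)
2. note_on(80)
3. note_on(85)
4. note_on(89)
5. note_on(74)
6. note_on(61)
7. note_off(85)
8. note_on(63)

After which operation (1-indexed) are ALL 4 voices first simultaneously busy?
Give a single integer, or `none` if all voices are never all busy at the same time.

Op 1: note_on(83): voice 0 is free -> assigned | voices=[83 - - -]
Op 2: note_on(80): voice 1 is free -> assigned | voices=[83 80 - -]
Op 3: note_on(85): voice 2 is free -> assigned | voices=[83 80 85 -]
Op 4: note_on(89): voice 3 is free -> assigned | voices=[83 80 85 89]
Op 5: note_on(74): all voices busy, STEAL voice 0 (pitch 83, oldest) -> assign | voices=[74 80 85 89]
Op 6: note_on(61): all voices busy, STEAL voice 1 (pitch 80, oldest) -> assign | voices=[74 61 85 89]
Op 7: note_off(85): free voice 2 | voices=[74 61 - 89]
Op 8: note_on(63): voice 2 is free -> assigned | voices=[74 61 63 89]

Answer: 4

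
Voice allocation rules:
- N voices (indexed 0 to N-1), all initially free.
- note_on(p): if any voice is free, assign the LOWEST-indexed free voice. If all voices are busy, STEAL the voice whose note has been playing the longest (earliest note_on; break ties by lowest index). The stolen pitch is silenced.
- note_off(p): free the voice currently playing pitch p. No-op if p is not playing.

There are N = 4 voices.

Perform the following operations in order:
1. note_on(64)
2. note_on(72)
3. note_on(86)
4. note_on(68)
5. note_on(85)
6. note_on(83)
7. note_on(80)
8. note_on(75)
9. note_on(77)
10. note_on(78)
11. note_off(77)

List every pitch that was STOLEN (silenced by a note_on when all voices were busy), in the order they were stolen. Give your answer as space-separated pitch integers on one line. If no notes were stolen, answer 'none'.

Op 1: note_on(64): voice 0 is free -> assigned | voices=[64 - - -]
Op 2: note_on(72): voice 1 is free -> assigned | voices=[64 72 - -]
Op 3: note_on(86): voice 2 is free -> assigned | voices=[64 72 86 -]
Op 4: note_on(68): voice 3 is free -> assigned | voices=[64 72 86 68]
Op 5: note_on(85): all voices busy, STEAL voice 0 (pitch 64, oldest) -> assign | voices=[85 72 86 68]
Op 6: note_on(83): all voices busy, STEAL voice 1 (pitch 72, oldest) -> assign | voices=[85 83 86 68]
Op 7: note_on(80): all voices busy, STEAL voice 2 (pitch 86, oldest) -> assign | voices=[85 83 80 68]
Op 8: note_on(75): all voices busy, STEAL voice 3 (pitch 68, oldest) -> assign | voices=[85 83 80 75]
Op 9: note_on(77): all voices busy, STEAL voice 0 (pitch 85, oldest) -> assign | voices=[77 83 80 75]
Op 10: note_on(78): all voices busy, STEAL voice 1 (pitch 83, oldest) -> assign | voices=[77 78 80 75]
Op 11: note_off(77): free voice 0 | voices=[- 78 80 75]

Answer: 64 72 86 68 85 83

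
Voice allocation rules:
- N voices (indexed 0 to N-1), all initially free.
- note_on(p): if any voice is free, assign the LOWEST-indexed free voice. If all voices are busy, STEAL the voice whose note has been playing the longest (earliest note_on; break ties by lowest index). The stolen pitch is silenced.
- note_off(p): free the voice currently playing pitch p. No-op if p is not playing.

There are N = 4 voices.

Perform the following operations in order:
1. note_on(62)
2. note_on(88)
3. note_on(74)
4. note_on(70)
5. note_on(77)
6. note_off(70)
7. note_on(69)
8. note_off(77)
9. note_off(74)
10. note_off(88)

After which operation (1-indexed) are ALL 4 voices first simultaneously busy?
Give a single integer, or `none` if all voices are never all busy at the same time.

Op 1: note_on(62): voice 0 is free -> assigned | voices=[62 - - -]
Op 2: note_on(88): voice 1 is free -> assigned | voices=[62 88 - -]
Op 3: note_on(74): voice 2 is free -> assigned | voices=[62 88 74 -]
Op 4: note_on(70): voice 3 is free -> assigned | voices=[62 88 74 70]
Op 5: note_on(77): all voices busy, STEAL voice 0 (pitch 62, oldest) -> assign | voices=[77 88 74 70]
Op 6: note_off(70): free voice 3 | voices=[77 88 74 -]
Op 7: note_on(69): voice 3 is free -> assigned | voices=[77 88 74 69]
Op 8: note_off(77): free voice 0 | voices=[- 88 74 69]
Op 9: note_off(74): free voice 2 | voices=[- 88 - 69]
Op 10: note_off(88): free voice 1 | voices=[- - - 69]

Answer: 4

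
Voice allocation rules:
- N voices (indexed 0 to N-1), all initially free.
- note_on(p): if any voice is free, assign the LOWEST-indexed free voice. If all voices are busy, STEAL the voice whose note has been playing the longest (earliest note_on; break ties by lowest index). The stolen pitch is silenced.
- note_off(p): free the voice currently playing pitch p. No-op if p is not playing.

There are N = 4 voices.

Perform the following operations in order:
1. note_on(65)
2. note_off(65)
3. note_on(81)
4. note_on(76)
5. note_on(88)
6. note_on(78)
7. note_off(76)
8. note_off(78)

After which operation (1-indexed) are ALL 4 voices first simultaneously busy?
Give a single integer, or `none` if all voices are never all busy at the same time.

Answer: 6

Derivation:
Op 1: note_on(65): voice 0 is free -> assigned | voices=[65 - - -]
Op 2: note_off(65): free voice 0 | voices=[- - - -]
Op 3: note_on(81): voice 0 is free -> assigned | voices=[81 - - -]
Op 4: note_on(76): voice 1 is free -> assigned | voices=[81 76 - -]
Op 5: note_on(88): voice 2 is free -> assigned | voices=[81 76 88 -]
Op 6: note_on(78): voice 3 is free -> assigned | voices=[81 76 88 78]
Op 7: note_off(76): free voice 1 | voices=[81 - 88 78]
Op 8: note_off(78): free voice 3 | voices=[81 - 88 -]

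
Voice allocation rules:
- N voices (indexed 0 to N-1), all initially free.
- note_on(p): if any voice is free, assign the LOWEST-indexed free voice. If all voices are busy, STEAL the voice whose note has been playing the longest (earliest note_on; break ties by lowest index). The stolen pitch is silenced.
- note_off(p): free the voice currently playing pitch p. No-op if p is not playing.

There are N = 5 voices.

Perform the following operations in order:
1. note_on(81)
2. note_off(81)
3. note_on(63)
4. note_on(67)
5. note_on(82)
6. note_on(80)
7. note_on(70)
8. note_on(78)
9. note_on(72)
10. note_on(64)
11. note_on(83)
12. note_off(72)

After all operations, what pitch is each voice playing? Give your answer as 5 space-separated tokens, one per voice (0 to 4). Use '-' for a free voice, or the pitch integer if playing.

Answer: 78 - 64 83 70

Derivation:
Op 1: note_on(81): voice 0 is free -> assigned | voices=[81 - - - -]
Op 2: note_off(81): free voice 0 | voices=[- - - - -]
Op 3: note_on(63): voice 0 is free -> assigned | voices=[63 - - - -]
Op 4: note_on(67): voice 1 is free -> assigned | voices=[63 67 - - -]
Op 5: note_on(82): voice 2 is free -> assigned | voices=[63 67 82 - -]
Op 6: note_on(80): voice 3 is free -> assigned | voices=[63 67 82 80 -]
Op 7: note_on(70): voice 4 is free -> assigned | voices=[63 67 82 80 70]
Op 8: note_on(78): all voices busy, STEAL voice 0 (pitch 63, oldest) -> assign | voices=[78 67 82 80 70]
Op 9: note_on(72): all voices busy, STEAL voice 1 (pitch 67, oldest) -> assign | voices=[78 72 82 80 70]
Op 10: note_on(64): all voices busy, STEAL voice 2 (pitch 82, oldest) -> assign | voices=[78 72 64 80 70]
Op 11: note_on(83): all voices busy, STEAL voice 3 (pitch 80, oldest) -> assign | voices=[78 72 64 83 70]
Op 12: note_off(72): free voice 1 | voices=[78 - 64 83 70]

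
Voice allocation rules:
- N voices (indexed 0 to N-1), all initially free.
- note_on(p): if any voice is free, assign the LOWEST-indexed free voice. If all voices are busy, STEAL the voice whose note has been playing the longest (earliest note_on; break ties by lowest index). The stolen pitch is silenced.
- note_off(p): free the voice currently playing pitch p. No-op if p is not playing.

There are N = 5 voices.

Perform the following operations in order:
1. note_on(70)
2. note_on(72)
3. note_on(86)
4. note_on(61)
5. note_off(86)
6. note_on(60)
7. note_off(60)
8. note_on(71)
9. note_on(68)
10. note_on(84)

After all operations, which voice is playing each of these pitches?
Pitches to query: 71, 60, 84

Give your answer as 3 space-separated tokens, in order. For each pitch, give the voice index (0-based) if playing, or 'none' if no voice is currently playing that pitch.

Answer: 2 none 0

Derivation:
Op 1: note_on(70): voice 0 is free -> assigned | voices=[70 - - - -]
Op 2: note_on(72): voice 1 is free -> assigned | voices=[70 72 - - -]
Op 3: note_on(86): voice 2 is free -> assigned | voices=[70 72 86 - -]
Op 4: note_on(61): voice 3 is free -> assigned | voices=[70 72 86 61 -]
Op 5: note_off(86): free voice 2 | voices=[70 72 - 61 -]
Op 6: note_on(60): voice 2 is free -> assigned | voices=[70 72 60 61 -]
Op 7: note_off(60): free voice 2 | voices=[70 72 - 61 -]
Op 8: note_on(71): voice 2 is free -> assigned | voices=[70 72 71 61 -]
Op 9: note_on(68): voice 4 is free -> assigned | voices=[70 72 71 61 68]
Op 10: note_on(84): all voices busy, STEAL voice 0 (pitch 70, oldest) -> assign | voices=[84 72 71 61 68]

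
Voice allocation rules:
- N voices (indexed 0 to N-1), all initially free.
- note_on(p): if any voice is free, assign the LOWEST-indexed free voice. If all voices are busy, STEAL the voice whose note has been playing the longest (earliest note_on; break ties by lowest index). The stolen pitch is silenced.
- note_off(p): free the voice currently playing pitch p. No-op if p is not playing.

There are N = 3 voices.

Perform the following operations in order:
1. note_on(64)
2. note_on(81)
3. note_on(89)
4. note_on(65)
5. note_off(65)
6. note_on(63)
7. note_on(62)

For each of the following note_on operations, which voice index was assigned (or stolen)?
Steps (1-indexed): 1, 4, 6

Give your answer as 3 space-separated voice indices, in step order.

Op 1: note_on(64): voice 0 is free -> assigned | voices=[64 - -]
Op 2: note_on(81): voice 1 is free -> assigned | voices=[64 81 -]
Op 3: note_on(89): voice 2 is free -> assigned | voices=[64 81 89]
Op 4: note_on(65): all voices busy, STEAL voice 0 (pitch 64, oldest) -> assign | voices=[65 81 89]
Op 5: note_off(65): free voice 0 | voices=[- 81 89]
Op 6: note_on(63): voice 0 is free -> assigned | voices=[63 81 89]
Op 7: note_on(62): all voices busy, STEAL voice 1 (pitch 81, oldest) -> assign | voices=[63 62 89]

Answer: 0 0 0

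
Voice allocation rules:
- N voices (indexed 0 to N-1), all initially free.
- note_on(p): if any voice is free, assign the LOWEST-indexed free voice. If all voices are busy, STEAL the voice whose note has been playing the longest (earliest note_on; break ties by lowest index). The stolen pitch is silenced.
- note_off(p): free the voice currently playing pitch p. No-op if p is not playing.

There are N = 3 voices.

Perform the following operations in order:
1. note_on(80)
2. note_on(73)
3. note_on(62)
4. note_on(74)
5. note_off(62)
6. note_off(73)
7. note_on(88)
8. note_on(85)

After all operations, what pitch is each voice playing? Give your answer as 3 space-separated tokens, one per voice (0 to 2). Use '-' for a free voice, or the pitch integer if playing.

Answer: 74 88 85

Derivation:
Op 1: note_on(80): voice 0 is free -> assigned | voices=[80 - -]
Op 2: note_on(73): voice 1 is free -> assigned | voices=[80 73 -]
Op 3: note_on(62): voice 2 is free -> assigned | voices=[80 73 62]
Op 4: note_on(74): all voices busy, STEAL voice 0 (pitch 80, oldest) -> assign | voices=[74 73 62]
Op 5: note_off(62): free voice 2 | voices=[74 73 -]
Op 6: note_off(73): free voice 1 | voices=[74 - -]
Op 7: note_on(88): voice 1 is free -> assigned | voices=[74 88 -]
Op 8: note_on(85): voice 2 is free -> assigned | voices=[74 88 85]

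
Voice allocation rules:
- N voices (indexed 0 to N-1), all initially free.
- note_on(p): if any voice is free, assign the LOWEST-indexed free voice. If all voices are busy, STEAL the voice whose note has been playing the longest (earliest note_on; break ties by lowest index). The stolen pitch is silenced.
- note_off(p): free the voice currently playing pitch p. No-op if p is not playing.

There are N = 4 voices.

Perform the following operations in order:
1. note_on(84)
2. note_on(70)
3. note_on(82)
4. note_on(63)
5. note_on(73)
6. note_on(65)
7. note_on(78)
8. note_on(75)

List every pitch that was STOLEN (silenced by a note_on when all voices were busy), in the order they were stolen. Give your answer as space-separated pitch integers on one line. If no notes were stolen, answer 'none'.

Answer: 84 70 82 63

Derivation:
Op 1: note_on(84): voice 0 is free -> assigned | voices=[84 - - -]
Op 2: note_on(70): voice 1 is free -> assigned | voices=[84 70 - -]
Op 3: note_on(82): voice 2 is free -> assigned | voices=[84 70 82 -]
Op 4: note_on(63): voice 3 is free -> assigned | voices=[84 70 82 63]
Op 5: note_on(73): all voices busy, STEAL voice 0 (pitch 84, oldest) -> assign | voices=[73 70 82 63]
Op 6: note_on(65): all voices busy, STEAL voice 1 (pitch 70, oldest) -> assign | voices=[73 65 82 63]
Op 7: note_on(78): all voices busy, STEAL voice 2 (pitch 82, oldest) -> assign | voices=[73 65 78 63]
Op 8: note_on(75): all voices busy, STEAL voice 3 (pitch 63, oldest) -> assign | voices=[73 65 78 75]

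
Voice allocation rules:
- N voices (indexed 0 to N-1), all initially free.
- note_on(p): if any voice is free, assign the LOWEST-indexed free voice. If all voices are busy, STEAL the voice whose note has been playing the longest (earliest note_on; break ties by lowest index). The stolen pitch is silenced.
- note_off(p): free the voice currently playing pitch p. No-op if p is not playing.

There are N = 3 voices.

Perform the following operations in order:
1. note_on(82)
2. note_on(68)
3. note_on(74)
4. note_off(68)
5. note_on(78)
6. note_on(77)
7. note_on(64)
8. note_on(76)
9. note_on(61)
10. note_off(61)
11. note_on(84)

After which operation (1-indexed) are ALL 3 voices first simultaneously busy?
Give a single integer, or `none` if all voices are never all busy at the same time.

Op 1: note_on(82): voice 0 is free -> assigned | voices=[82 - -]
Op 2: note_on(68): voice 1 is free -> assigned | voices=[82 68 -]
Op 3: note_on(74): voice 2 is free -> assigned | voices=[82 68 74]
Op 4: note_off(68): free voice 1 | voices=[82 - 74]
Op 5: note_on(78): voice 1 is free -> assigned | voices=[82 78 74]
Op 6: note_on(77): all voices busy, STEAL voice 0 (pitch 82, oldest) -> assign | voices=[77 78 74]
Op 7: note_on(64): all voices busy, STEAL voice 2 (pitch 74, oldest) -> assign | voices=[77 78 64]
Op 8: note_on(76): all voices busy, STEAL voice 1 (pitch 78, oldest) -> assign | voices=[77 76 64]
Op 9: note_on(61): all voices busy, STEAL voice 0 (pitch 77, oldest) -> assign | voices=[61 76 64]
Op 10: note_off(61): free voice 0 | voices=[- 76 64]
Op 11: note_on(84): voice 0 is free -> assigned | voices=[84 76 64]

Answer: 3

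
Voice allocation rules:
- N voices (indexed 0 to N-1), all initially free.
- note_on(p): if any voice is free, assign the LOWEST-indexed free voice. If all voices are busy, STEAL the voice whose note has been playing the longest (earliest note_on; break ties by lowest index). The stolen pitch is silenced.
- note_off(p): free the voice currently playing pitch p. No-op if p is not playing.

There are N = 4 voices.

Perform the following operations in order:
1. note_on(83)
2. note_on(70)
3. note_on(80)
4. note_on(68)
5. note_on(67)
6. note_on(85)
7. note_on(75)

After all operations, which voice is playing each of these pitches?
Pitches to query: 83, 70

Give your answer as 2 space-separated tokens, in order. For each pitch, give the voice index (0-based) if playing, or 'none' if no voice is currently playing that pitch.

Op 1: note_on(83): voice 0 is free -> assigned | voices=[83 - - -]
Op 2: note_on(70): voice 1 is free -> assigned | voices=[83 70 - -]
Op 3: note_on(80): voice 2 is free -> assigned | voices=[83 70 80 -]
Op 4: note_on(68): voice 3 is free -> assigned | voices=[83 70 80 68]
Op 5: note_on(67): all voices busy, STEAL voice 0 (pitch 83, oldest) -> assign | voices=[67 70 80 68]
Op 6: note_on(85): all voices busy, STEAL voice 1 (pitch 70, oldest) -> assign | voices=[67 85 80 68]
Op 7: note_on(75): all voices busy, STEAL voice 2 (pitch 80, oldest) -> assign | voices=[67 85 75 68]

Answer: none none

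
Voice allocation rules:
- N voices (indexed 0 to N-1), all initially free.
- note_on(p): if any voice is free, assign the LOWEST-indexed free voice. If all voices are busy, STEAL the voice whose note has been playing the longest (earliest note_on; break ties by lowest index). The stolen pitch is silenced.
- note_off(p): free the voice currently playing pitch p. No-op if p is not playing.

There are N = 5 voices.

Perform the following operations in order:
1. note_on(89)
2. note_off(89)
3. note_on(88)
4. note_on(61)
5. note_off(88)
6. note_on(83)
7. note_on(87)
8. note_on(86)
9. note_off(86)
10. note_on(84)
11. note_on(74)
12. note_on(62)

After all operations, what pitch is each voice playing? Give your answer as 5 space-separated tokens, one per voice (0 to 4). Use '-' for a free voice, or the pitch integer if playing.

Op 1: note_on(89): voice 0 is free -> assigned | voices=[89 - - - -]
Op 2: note_off(89): free voice 0 | voices=[- - - - -]
Op 3: note_on(88): voice 0 is free -> assigned | voices=[88 - - - -]
Op 4: note_on(61): voice 1 is free -> assigned | voices=[88 61 - - -]
Op 5: note_off(88): free voice 0 | voices=[- 61 - - -]
Op 6: note_on(83): voice 0 is free -> assigned | voices=[83 61 - - -]
Op 7: note_on(87): voice 2 is free -> assigned | voices=[83 61 87 - -]
Op 8: note_on(86): voice 3 is free -> assigned | voices=[83 61 87 86 -]
Op 9: note_off(86): free voice 3 | voices=[83 61 87 - -]
Op 10: note_on(84): voice 3 is free -> assigned | voices=[83 61 87 84 -]
Op 11: note_on(74): voice 4 is free -> assigned | voices=[83 61 87 84 74]
Op 12: note_on(62): all voices busy, STEAL voice 1 (pitch 61, oldest) -> assign | voices=[83 62 87 84 74]

Answer: 83 62 87 84 74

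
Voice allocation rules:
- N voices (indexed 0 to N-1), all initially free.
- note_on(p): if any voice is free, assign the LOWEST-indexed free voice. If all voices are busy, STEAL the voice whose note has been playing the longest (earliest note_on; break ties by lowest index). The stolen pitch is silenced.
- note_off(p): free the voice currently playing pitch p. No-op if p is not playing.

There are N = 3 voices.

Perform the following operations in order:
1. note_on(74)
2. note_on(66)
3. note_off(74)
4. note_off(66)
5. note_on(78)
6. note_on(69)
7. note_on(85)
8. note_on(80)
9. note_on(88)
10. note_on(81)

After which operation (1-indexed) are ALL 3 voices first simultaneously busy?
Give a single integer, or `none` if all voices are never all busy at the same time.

Op 1: note_on(74): voice 0 is free -> assigned | voices=[74 - -]
Op 2: note_on(66): voice 1 is free -> assigned | voices=[74 66 -]
Op 3: note_off(74): free voice 0 | voices=[- 66 -]
Op 4: note_off(66): free voice 1 | voices=[- - -]
Op 5: note_on(78): voice 0 is free -> assigned | voices=[78 - -]
Op 6: note_on(69): voice 1 is free -> assigned | voices=[78 69 -]
Op 7: note_on(85): voice 2 is free -> assigned | voices=[78 69 85]
Op 8: note_on(80): all voices busy, STEAL voice 0 (pitch 78, oldest) -> assign | voices=[80 69 85]
Op 9: note_on(88): all voices busy, STEAL voice 1 (pitch 69, oldest) -> assign | voices=[80 88 85]
Op 10: note_on(81): all voices busy, STEAL voice 2 (pitch 85, oldest) -> assign | voices=[80 88 81]

Answer: 7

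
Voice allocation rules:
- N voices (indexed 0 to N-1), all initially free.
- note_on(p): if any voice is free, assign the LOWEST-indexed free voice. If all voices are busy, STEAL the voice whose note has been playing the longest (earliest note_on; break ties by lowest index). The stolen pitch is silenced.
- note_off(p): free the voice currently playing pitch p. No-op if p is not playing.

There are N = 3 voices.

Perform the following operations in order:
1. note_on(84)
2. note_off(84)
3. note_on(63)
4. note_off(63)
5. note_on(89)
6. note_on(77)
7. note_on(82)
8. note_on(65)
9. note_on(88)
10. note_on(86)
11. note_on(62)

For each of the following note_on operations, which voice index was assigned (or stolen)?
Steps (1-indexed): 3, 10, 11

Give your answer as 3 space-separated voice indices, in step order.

Op 1: note_on(84): voice 0 is free -> assigned | voices=[84 - -]
Op 2: note_off(84): free voice 0 | voices=[- - -]
Op 3: note_on(63): voice 0 is free -> assigned | voices=[63 - -]
Op 4: note_off(63): free voice 0 | voices=[- - -]
Op 5: note_on(89): voice 0 is free -> assigned | voices=[89 - -]
Op 6: note_on(77): voice 1 is free -> assigned | voices=[89 77 -]
Op 7: note_on(82): voice 2 is free -> assigned | voices=[89 77 82]
Op 8: note_on(65): all voices busy, STEAL voice 0 (pitch 89, oldest) -> assign | voices=[65 77 82]
Op 9: note_on(88): all voices busy, STEAL voice 1 (pitch 77, oldest) -> assign | voices=[65 88 82]
Op 10: note_on(86): all voices busy, STEAL voice 2 (pitch 82, oldest) -> assign | voices=[65 88 86]
Op 11: note_on(62): all voices busy, STEAL voice 0 (pitch 65, oldest) -> assign | voices=[62 88 86]

Answer: 0 2 0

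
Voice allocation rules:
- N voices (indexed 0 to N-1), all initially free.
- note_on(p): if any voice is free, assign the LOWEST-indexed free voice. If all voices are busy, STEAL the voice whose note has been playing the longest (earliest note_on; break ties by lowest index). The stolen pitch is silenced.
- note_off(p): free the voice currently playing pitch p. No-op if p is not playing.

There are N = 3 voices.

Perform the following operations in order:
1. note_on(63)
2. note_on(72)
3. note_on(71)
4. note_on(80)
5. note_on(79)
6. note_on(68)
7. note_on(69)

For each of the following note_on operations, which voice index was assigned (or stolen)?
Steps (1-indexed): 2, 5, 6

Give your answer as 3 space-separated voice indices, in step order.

Answer: 1 1 2

Derivation:
Op 1: note_on(63): voice 0 is free -> assigned | voices=[63 - -]
Op 2: note_on(72): voice 1 is free -> assigned | voices=[63 72 -]
Op 3: note_on(71): voice 2 is free -> assigned | voices=[63 72 71]
Op 4: note_on(80): all voices busy, STEAL voice 0 (pitch 63, oldest) -> assign | voices=[80 72 71]
Op 5: note_on(79): all voices busy, STEAL voice 1 (pitch 72, oldest) -> assign | voices=[80 79 71]
Op 6: note_on(68): all voices busy, STEAL voice 2 (pitch 71, oldest) -> assign | voices=[80 79 68]
Op 7: note_on(69): all voices busy, STEAL voice 0 (pitch 80, oldest) -> assign | voices=[69 79 68]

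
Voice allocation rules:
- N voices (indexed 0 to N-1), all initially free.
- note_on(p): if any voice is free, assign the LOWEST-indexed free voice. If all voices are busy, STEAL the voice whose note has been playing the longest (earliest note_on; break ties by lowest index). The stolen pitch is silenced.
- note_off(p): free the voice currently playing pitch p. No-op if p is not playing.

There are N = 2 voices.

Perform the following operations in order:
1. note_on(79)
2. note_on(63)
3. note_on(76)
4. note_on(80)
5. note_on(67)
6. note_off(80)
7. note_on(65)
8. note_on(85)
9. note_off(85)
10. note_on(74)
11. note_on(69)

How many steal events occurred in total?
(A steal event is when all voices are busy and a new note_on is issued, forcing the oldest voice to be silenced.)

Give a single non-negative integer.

Op 1: note_on(79): voice 0 is free -> assigned | voices=[79 -]
Op 2: note_on(63): voice 1 is free -> assigned | voices=[79 63]
Op 3: note_on(76): all voices busy, STEAL voice 0 (pitch 79, oldest) -> assign | voices=[76 63]
Op 4: note_on(80): all voices busy, STEAL voice 1 (pitch 63, oldest) -> assign | voices=[76 80]
Op 5: note_on(67): all voices busy, STEAL voice 0 (pitch 76, oldest) -> assign | voices=[67 80]
Op 6: note_off(80): free voice 1 | voices=[67 -]
Op 7: note_on(65): voice 1 is free -> assigned | voices=[67 65]
Op 8: note_on(85): all voices busy, STEAL voice 0 (pitch 67, oldest) -> assign | voices=[85 65]
Op 9: note_off(85): free voice 0 | voices=[- 65]
Op 10: note_on(74): voice 0 is free -> assigned | voices=[74 65]
Op 11: note_on(69): all voices busy, STEAL voice 1 (pitch 65, oldest) -> assign | voices=[74 69]

Answer: 5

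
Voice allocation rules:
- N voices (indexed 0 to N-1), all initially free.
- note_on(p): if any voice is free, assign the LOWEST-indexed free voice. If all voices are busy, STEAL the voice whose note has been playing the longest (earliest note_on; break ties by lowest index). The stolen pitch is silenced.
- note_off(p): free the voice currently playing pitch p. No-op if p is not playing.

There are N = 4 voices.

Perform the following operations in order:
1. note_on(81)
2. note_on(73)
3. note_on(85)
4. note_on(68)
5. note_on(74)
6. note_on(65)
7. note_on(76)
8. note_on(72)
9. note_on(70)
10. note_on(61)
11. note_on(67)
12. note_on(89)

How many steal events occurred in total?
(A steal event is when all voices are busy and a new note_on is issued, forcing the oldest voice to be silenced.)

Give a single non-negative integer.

Answer: 8

Derivation:
Op 1: note_on(81): voice 0 is free -> assigned | voices=[81 - - -]
Op 2: note_on(73): voice 1 is free -> assigned | voices=[81 73 - -]
Op 3: note_on(85): voice 2 is free -> assigned | voices=[81 73 85 -]
Op 4: note_on(68): voice 3 is free -> assigned | voices=[81 73 85 68]
Op 5: note_on(74): all voices busy, STEAL voice 0 (pitch 81, oldest) -> assign | voices=[74 73 85 68]
Op 6: note_on(65): all voices busy, STEAL voice 1 (pitch 73, oldest) -> assign | voices=[74 65 85 68]
Op 7: note_on(76): all voices busy, STEAL voice 2 (pitch 85, oldest) -> assign | voices=[74 65 76 68]
Op 8: note_on(72): all voices busy, STEAL voice 3 (pitch 68, oldest) -> assign | voices=[74 65 76 72]
Op 9: note_on(70): all voices busy, STEAL voice 0 (pitch 74, oldest) -> assign | voices=[70 65 76 72]
Op 10: note_on(61): all voices busy, STEAL voice 1 (pitch 65, oldest) -> assign | voices=[70 61 76 72]
Op 11: note_on(67): all voices busy, STEAL voice 2 (pitch 76, oldest) -> assign | voices=[70 61 67 72]
Op 12: note_on(89): all voices busy, STEAL voice 3 (pitch 72, oldest) -> assign | voices=[70 61 67 89]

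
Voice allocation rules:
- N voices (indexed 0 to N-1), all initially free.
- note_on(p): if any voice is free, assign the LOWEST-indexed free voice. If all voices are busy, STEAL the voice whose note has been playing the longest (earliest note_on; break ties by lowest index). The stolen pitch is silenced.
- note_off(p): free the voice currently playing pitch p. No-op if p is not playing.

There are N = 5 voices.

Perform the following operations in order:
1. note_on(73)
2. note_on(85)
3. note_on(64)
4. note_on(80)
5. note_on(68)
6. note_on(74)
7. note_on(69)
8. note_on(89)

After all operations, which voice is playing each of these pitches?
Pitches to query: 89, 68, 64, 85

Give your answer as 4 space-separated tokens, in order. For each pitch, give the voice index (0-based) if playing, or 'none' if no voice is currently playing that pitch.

Op 1: note_on(73): voice 0 is free -> assigned | voices=[73 - - - -]
Op 2: note_on(85): voice 1 is free -> assigned | voices=[73 85 - - -]
Op 3: note_on(64): voice 2 is free -> assigned | voices=[73 85 64 - -]
Op 4: note_on(80): voice 3 is free -> assigned | voices=[73 85 64 80 -]
Op 5: note_on(68): voice 4 is free -> assigned | voices=[73 85 64 80 68]
Op 6: note_on(74): all voices busy, STEAL voice 0 (pitch 73, oldest) -> assign | voices=[74 85 64 80 68]
Op 7: note_on(69): all voices busy, STEAL voice 1 (pitch 85, oldest) -> assign | voices=[74 69 64 80 68]
Op 8: note_on(89): all voices busy, STEAL voice 2 (pitch 64, oldest) -> assign | voices=[74 69 89 80 68]

Answer: 2 4 none none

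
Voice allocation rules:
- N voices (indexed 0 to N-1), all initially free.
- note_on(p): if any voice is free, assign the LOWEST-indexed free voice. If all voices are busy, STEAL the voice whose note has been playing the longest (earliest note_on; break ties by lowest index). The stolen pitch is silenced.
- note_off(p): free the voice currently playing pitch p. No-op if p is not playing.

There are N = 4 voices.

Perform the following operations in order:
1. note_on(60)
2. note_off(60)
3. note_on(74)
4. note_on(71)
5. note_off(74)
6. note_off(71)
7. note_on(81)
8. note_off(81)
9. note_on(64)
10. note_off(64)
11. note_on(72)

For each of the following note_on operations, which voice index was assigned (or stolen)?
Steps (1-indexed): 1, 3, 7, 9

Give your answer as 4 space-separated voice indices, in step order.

Answer: 0 0 0 0

Derivation:
Op 1: note_on(60): voice 0 is free -> assigned | voices=[60 - - -]
Op 2: note_off(60): free voice 0 | voices=[- - - -]
Op 3: note_on(74): voice 0 is free -> assigned | voices=[74 - - -]
Op 4: note_on(71): voice 1 is free -> assigned | voices=[74 71 - -]
Op 5: note_off(74): free voice 0 | voices=[- 71 - -]
Op 6: note_off(71): free voice 1 | voices=[- - - -]
Op 7: note_on(81): voice 0 is free -> assigned | voices=[81 - - -]
Op 8: note_off(81): free voice 0 | voices=[- - - -]
Op 9: note_on(64): voice 0 is free -> assigned | voices=[64 - - -]
Op 10: note_off(64): free voice 0 | voices=[- - - -]
Op 11: note_on(72): voice 0 is free -> assigned | voices=[72 - - -]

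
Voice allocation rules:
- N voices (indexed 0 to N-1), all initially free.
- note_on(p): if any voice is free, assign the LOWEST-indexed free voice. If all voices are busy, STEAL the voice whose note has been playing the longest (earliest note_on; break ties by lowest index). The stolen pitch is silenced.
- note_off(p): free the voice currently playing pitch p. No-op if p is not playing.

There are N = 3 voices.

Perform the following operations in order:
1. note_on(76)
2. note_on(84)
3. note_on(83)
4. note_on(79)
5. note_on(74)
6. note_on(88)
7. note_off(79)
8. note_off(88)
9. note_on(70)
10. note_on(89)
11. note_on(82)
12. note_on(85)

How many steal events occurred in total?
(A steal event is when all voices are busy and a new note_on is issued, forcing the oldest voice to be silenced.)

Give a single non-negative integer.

Answer: 5

Derivation:
Op 1: note_on(76): voice 0 is free -> assigned | voices=[76 - -]
Op 2: note_on(84): voice 1 is free -> assigned | voices=[76 84 -]
Op 3: note_on(83): voice 2 is free -> assigned | voices=[76 84 83]
Op 4: note_on(79): all voices busy, STEAL voice 0 (pitch 76, oldest) -> assign | voices=[79 84 83]
Op 5: note_on(74): all voices busy, STEAL voice 1 (pitch 84, oldest) -> assign | voices=[79 74 83]
Op 6: note_on(88): all voices busy, STEAL voice 2 (pitch 83, oldest) -> assign | voices=[79 74 88]
Op 7: note_off(79): free voice 0 | voices=[- 74 88]
Op 8: note_off(88): free voice 2 | voices=[- 74 -]
Op 9: note_on(70): voice 0 is free -> assigned | voices=[70 74 -]
Op 10: note_on(89): voice 2 is free -> assigned | voices=[70 74 89]
Op 11: note_on(82): all voices busy, STEAL voice 1 (pitch 74, oldest) -> assign | voices=[70 82 89]
Op 12: note_on(85): all voices busy, STEAL voice 0 (pitch 70, oldest) -> assign | voices=[85 82 89]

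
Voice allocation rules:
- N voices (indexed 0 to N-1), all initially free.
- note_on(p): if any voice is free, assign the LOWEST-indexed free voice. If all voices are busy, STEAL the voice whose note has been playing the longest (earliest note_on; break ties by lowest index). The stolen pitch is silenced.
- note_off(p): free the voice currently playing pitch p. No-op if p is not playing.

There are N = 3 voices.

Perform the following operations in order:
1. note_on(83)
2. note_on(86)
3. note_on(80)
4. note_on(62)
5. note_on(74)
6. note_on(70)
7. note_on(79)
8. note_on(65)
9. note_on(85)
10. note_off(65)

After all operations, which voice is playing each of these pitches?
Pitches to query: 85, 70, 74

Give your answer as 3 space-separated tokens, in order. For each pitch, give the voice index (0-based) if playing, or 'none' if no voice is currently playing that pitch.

Answer: 2 none none

Derivation:
Op 1: note_on(83): voice 0 is free -> assigned | voices=[83 - -]
Op 2: note_on(86): voice 1 is free -> assigned | voices=[83 86 -]
Op 3: note_on(80): voice 2 is free -> assigned | voices=[83 86 80]
Op 4: note_on(62): all voices busy, STEAL voice 0 (pitch 83, oldest) -> assign | voices=[62 86 80]
Op 5: note_on(74): all voices busy, STEAL voice 1 (pitch 86, oldest) -> assign | voices=[62 74 80]
Op 6: note_on(70): all voices busy, STEAL voice 2 (pitch 80, oldest) -> assign | voices=[62 74 70]
Op 7: note_on(79): all voices busy, STEAL voice 0 (pitch 62, oldest) -> assign | voices=[79 74 70]
Op 8: note_on(65): all voices busy, STEAL voice 1 (pitch 74, oldest) -> assign | voices=[79 65 70]
Op 9: note_on(85): all voices busy, STEAL voice 2 (pitch 70, oldest) -> assign | voices=[79 65 85]
Op 10: note_off(65): free voice 1 | voices=[79 - 85]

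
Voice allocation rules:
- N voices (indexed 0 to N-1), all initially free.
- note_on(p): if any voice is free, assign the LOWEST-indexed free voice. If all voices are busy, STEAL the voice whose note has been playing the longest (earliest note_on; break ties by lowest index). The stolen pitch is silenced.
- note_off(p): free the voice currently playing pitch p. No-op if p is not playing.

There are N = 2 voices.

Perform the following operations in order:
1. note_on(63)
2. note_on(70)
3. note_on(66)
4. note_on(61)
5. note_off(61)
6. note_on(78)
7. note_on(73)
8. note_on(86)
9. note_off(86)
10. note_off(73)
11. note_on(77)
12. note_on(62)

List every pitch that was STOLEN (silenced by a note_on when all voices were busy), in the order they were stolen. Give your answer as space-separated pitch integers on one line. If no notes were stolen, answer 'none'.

Op 1: note_on(63): voice 0 is free -> assigned | voices=[63 -]
Op 2: note_on(70): voice 1 is free -> assigned | voices=[63 70]
Op 3: note_on(66): all voices busy, STEAL voice 0 (pitch 63, oldest) -> assign | voices=[66 70]
Op 4: note_on(61): all voices busy, STEAL voice 1 (pitch 70, oldest) -> assign | voices=[66 61]
Op 5: note_off(61): free voice 1 | voices=[66 -]
Op 6: note_on(78): voice 1 is free -> assigned | voices=[66 78]
Op 7: note_on(73): all voices busy, STEAL voice 0 (pitch 66, oldest) -> assign | voices=[73 78]
Op 8: note_on(86): all voices busy, STEAL voice 1 (pitch 78, oldest) -> assign | voices=[73 86]
Op 9: note_off(86): free voice 1 | voices=[73 -]
Op 10: note_off(73): free voice 0 | voices=[- -]
Op 11: note_on(77): voice 0 is free -> assigned | voices=[77 -]
Op 12: note_on(62): voice 1 is free -> assigned | voices=[77 62]

Answer: 63 70 66 78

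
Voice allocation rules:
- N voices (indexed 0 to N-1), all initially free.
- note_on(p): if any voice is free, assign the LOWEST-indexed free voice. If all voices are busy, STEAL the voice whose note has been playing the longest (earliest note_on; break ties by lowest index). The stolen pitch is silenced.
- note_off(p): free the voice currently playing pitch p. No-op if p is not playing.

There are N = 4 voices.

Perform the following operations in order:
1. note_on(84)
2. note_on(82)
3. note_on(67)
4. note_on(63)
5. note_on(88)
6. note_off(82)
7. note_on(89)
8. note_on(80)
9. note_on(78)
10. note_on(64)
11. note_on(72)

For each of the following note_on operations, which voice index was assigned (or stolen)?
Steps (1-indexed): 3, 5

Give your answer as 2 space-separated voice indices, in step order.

Op 1: note_on(84): voice 0 is free -> assigned | voices=[84 - - -]
Op 2: note_on(82): voice 1 is free -> assigned | voices=[84 82 - -]
Op 3: note_on(67): voice 2 is free -> assigned | voices=[84 82 67 -]
Op 4: note_on(63): voice 3 is free -> assigned | voices=[84 82 67 63]
Op 5: note_on(88): all voices busy, STEAL voice 0 (pitch 84, oldest) -> assign | voices=[88 82 67 63]
Op 6: note_off(82): free voice 1 | voices=[88 - 67 63]
Op 7: note_on(89): voice 1 is free -> assigned | voices=[88 89 67 63]
Op 8: note_on(80): all voices busy, STEAL voice 2 (pitch 67, oldest) -> assign | voices=[88 89 80 63]
Op 9: note_on(78): all voices busy, STEAL voice 3 (pitch 63, oldest) -> assign | voices=[88 89 80 78]
Op 10: note_on(64): all voices busy, STEAL voice 0 (pitch 88, oldest) -> assign | voices=[64 89 80 78]
Op 11: note_on(72): all voices busy, STEAL voice 1 (pitch 89, oldest) -> assign | voices=[64 72 80 78]

Answer: 2 0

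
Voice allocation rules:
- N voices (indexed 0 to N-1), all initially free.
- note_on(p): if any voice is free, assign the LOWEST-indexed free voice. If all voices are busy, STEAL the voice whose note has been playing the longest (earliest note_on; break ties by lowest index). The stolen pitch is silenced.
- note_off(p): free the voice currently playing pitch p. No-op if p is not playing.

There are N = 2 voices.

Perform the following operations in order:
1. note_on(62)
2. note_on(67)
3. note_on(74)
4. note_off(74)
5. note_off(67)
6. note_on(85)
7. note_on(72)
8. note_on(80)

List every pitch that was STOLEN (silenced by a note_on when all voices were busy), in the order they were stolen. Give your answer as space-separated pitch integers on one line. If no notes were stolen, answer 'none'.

Op 1: note_on(62): voice 0 is free -> assigned | voices=[62 -]
Op 2: note_on(67): voice 1 is free -> assigned | voices=[62 67]
Op 3: note_on(74): all voices busy, STEAL voice 0 (pitch 62, oldest) -> assign | voices=[74 67]
Op 4: note_off(74): free voice 0 | voices=[- 67]
Op 5: note_off(67): free voice 1 | voices=[- -]
Op 6: note_on(85): voice 0 is free -> assigned | voices=[85 -]
Op 7: note_on(72): voice 1 is free -> assigned | voices=[85 72]
Op 8: note_on(80): all voices busy, STEAL voice 0 (pitch 85, oldest) -> assign | voices=[80 72]

Answer: 62 85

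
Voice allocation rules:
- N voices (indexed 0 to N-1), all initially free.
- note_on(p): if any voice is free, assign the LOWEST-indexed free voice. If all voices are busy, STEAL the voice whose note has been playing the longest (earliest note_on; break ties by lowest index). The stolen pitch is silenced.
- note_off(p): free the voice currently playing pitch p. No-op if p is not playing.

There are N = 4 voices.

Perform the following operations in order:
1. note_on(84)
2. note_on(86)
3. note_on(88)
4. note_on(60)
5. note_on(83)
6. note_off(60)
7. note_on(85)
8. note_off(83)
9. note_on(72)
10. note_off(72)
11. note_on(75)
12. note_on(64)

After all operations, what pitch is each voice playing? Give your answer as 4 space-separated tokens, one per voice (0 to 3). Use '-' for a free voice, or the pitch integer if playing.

Answer: 75 64 88 85

Derivation:
Op 1: note_on(84): voice 0 is free -> assigned | voices=[84 - - -]
Op 2: note_on(86): voice 1 is free -> assigned | voices=[84 86 - -]
Op 3: note_on(88): voice 2 is free -> assigned | voices=[84 86 88 -]
Op 4: note_on(60): voice 3 is free -> assigned | voices=[84 86 88 60]
Op 5: note_on(83): all voices busy, STEAL voice 0 (pitch 84, oldest) -> assign | voices=[83 86 88 60]
Op 6: note_off(60): free voice 3 | voices=[83 86 88 -]
Op 7: note_on(85): voice 3 is free -> assigned | voices=[83 86 88 85]
Op 8: note_off(83): free voice 0 | voices=[- 86 88 85]
Op 9: note_on(72): voice 0 is free -> assigned | voices=[72 86 88 85]
Op 10: note_off(72): free voice 0 | voices=[- 86 88 85]
Op 11: note_on(75): voice 0 is free -> assigned | voices=[75 86 88 85]
Op 12: note_on(64): all voices busy, STEAL voice 1 (pitch 86, oldest) -> assign | voices=[75 64 88 85]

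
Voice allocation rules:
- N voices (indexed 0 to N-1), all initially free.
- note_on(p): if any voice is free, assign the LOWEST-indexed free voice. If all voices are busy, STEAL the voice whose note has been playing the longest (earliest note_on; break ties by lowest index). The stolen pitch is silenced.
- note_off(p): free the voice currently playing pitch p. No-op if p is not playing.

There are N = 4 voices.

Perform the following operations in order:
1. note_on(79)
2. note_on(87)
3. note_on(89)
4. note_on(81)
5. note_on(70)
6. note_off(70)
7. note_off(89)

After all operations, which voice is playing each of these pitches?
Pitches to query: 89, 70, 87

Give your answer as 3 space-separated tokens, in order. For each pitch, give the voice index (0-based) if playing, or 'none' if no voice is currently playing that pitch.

Op 1: note_on(79): voice 0 is free -> assigned | voices=[79 - - -]
Op 2: note_on(87): voice 1 is free -> assigned | voices=[79 87 - -]
Op 3: note_on(89): voice 2 is free -> assigned | voices=[79 87 89 -]
Op 4: note_on(81): voice 3 is free -> assigned | voices=[79 87 89 81]
Op 5: note_on(70): all voices busy, STEAL voice 0 (pitch 79, oldest) -> assign | voices=[70 87 89 81]
Op 6: note_off(70): free voice 0 | voices=[- 87 89 81]
Op 7: note_off(89): free voice 2 | voices=[- 87 - 81]

Answer: none none 1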